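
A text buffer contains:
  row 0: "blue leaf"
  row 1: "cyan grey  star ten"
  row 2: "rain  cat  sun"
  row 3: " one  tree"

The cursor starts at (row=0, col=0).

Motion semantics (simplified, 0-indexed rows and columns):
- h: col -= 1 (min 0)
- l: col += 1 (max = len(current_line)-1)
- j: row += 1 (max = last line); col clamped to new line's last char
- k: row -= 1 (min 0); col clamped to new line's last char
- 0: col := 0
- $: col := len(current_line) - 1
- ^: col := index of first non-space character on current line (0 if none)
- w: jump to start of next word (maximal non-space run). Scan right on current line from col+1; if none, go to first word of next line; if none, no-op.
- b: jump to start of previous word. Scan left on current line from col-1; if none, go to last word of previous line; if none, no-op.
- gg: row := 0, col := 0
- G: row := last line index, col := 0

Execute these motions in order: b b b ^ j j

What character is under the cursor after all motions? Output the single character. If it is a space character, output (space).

After 1 (b): row=0 col=0 char='b'
After 2 (b): row=0 col=0 char='b'
After 3 (b): row=0 col=0 char='b'
After 4 (^): row=0 col=0 char='b'
After 5 (j): row=1 col=0 char='c'
After 6 (j): row=2 col=0 char='r'

Answer: r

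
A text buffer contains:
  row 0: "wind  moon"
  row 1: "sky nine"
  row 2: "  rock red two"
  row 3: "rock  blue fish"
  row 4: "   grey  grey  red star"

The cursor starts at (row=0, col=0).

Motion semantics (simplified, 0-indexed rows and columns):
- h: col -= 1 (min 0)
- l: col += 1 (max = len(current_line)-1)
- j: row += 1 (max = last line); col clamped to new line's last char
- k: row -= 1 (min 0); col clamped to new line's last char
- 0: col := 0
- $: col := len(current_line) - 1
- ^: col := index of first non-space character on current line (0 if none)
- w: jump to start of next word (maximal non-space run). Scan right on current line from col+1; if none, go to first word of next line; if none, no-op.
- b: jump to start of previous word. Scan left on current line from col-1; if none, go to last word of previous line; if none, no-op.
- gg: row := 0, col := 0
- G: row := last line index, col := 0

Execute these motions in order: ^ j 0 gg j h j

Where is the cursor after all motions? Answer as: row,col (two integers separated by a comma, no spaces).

Answer: 2,0

Derivation:
After 1 (^): row=0 col=0 char='w'
After 2 (j): row=1 col=0 char='s'
After 3 (0): row=1 col=0 char='s'
After 4 (gg): row=0 col=0 char='w'
After 5 (j): row=1 col=0 char='s'
After 6 (h): row=1 col=0 char='s'
After 7 (j): row=2 col=0 char='_'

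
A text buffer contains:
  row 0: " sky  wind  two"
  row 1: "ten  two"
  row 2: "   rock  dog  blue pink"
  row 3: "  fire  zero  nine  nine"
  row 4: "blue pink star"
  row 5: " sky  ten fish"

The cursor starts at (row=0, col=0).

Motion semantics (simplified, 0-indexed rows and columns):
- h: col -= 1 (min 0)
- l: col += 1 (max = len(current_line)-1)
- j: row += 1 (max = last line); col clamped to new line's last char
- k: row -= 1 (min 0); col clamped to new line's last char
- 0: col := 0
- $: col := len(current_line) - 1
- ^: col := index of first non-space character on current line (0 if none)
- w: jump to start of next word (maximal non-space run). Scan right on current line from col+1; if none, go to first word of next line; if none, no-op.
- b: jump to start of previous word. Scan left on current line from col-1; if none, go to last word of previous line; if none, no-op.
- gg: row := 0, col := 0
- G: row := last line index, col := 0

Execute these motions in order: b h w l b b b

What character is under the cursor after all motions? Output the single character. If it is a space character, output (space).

Answer: s

Derivation:
After 1 (b): row=0 col=0 char='_'
After 2 (h): row=0 col=0 char='_'
After 3 (w): row=0 col=1 char='s'
After 4 (l): row=0 col=2 char='k'
After 5 (b): row=0 col=1 char='s'
After 6 (b): row=0 col=1 char='s'
After 7 (b): row=0 col=1 char='s'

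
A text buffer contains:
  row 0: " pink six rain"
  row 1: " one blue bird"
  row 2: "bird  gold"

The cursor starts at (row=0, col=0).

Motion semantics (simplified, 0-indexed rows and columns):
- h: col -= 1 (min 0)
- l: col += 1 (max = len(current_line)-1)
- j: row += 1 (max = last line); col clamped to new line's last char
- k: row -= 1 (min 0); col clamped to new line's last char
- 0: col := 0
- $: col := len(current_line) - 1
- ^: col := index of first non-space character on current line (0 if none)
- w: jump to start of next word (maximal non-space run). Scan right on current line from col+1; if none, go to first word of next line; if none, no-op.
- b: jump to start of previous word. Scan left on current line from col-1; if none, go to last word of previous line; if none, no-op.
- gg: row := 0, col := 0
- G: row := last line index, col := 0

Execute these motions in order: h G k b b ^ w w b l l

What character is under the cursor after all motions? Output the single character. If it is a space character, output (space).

After 1 (h): row=0 col=0 char='_'
After 2 (G): row=2 col=0 char='b'
After 3 (k): row=1 col=0 char='_'
After 4 (b): row=0 col=10 char='r'
After 5 (b): row=0 col=6 char='s'
After 6 (^): row=0 col=1 char='p'
After 7 (w): row=0 col=6 char='s'
After 8 (w): row=0 col=10 char='r'
After 9 (b): row=0 col=6 char='s'
After 10 (l): row=0 col=7 char='i'
After 11 (l): row=0 col=8 char='x'

Answer: x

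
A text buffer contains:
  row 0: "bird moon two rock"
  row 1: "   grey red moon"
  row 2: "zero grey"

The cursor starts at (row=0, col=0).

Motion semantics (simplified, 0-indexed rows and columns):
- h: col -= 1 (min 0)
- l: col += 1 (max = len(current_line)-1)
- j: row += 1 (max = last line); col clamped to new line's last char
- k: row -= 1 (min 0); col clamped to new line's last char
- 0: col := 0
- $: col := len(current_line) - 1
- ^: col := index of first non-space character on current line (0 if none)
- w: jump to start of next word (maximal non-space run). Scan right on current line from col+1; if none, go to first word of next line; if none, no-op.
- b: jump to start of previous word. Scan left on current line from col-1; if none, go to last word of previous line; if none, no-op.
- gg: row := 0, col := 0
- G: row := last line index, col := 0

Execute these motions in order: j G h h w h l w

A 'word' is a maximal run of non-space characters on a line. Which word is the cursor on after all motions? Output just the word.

Answer: grey

Derivation:
After 1 (j): row=1 col=0 char='_'
After 2 (G): row=2 col=0 char='z'
After 3 (h): row=2 col=0 char='z'
After 4 (h): row=2 col=0 char='z'
After 5 (w): row=2 col=5 char='g'
After 6 (h): row=2 col=4 char='_'
After 7 (l): row=2 col=5 char='g'
After 8 (w): row=2 col=5 char='g'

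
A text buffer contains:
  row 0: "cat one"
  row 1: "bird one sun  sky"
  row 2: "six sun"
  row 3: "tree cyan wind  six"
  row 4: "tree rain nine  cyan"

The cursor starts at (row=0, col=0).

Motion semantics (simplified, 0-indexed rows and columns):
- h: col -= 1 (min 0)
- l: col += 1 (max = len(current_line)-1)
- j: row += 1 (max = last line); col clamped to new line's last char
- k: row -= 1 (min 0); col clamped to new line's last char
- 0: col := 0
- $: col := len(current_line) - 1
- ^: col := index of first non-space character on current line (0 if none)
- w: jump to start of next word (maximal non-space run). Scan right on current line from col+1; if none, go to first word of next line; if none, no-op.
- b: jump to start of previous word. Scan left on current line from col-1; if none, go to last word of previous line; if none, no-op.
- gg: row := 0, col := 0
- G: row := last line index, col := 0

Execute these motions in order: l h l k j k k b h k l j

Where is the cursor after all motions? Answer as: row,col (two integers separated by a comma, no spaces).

Answer: 1,1

Derivation:
After 1 (l): row=0 col=1 char='a'
After 2 (h): row=0 col=0 char='c'
After 3 (l): row=0 col=1 char='a'
After 4 (k): row=0 col=1 char='a'
After 5 (j): row=1 col=1 char='i'
After 6 (k): row=0 col=1 char='a'
After 7 (k): row=0 col=1 char='a'
After 8 (b): row=0 col=0 char='c'
After 9 (h): row=0 col=0 char='c'
After 10 (k): row=0 col=0 char='c'
After 11 (l): row=0 col=1 char='a'
After 12 (j): row=1 col=1 char='i'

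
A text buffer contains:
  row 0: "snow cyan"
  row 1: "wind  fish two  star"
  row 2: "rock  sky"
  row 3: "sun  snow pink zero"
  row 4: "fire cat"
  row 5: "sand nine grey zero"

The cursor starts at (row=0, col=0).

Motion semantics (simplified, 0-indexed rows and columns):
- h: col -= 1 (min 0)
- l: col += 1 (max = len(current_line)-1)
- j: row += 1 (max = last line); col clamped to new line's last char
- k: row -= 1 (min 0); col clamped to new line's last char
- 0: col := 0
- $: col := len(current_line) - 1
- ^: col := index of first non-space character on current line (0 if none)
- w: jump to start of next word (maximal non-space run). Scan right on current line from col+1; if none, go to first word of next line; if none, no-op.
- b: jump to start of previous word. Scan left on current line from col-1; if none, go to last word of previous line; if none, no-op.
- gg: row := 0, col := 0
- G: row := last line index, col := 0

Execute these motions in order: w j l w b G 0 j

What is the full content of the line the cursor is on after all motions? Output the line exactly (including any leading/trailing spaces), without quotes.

Answer: sand nine grey zero

Derivation:
After 1 (w): row=0 col=5 char='c'
After 2 (j): row=1 col=5 char='_'
After 3 (l): row=1 col=6 char='f'
After 4 (w): row=1 col=11 char='t'
After 5 (b): row=1 col=6 char='f'
After 6 (G): row=5 col=0 char='s'
After 7 (0): row=5 col=0 char='s'
After 8 (j): row=5 col=0 char='s'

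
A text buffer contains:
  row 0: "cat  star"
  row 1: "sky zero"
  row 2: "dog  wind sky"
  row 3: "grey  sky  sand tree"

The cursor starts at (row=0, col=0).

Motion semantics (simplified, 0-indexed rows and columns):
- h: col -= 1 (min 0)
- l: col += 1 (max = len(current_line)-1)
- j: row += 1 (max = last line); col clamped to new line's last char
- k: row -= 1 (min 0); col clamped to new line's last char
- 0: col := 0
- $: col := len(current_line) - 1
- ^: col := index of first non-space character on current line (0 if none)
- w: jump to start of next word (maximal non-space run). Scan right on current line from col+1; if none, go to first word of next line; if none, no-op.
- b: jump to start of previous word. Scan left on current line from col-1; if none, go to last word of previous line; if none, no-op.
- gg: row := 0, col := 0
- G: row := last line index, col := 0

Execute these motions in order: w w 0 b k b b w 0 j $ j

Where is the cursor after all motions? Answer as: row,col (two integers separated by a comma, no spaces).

Answer: 2,7

Derivation:
After 1 (w): row=0 col=5 char='s'
After 2 (w): row=1 col=0 char='s'
After 3 (0): row=1 col=0 char='s'
After 4 (b): row=0 col=5 char='s'
After 5 (k): row=0 col=5 char='s'
After 6 (b): row=0 col=0 char='c'
After 7 (b): row=0 col=0 char='c'
After 8 (w): row=0 col=5 char='s'
After 9 (0): row=0 col=0 char='c'
After 10 (j): row=1 col=0 char='s'
After 11 ($): row=1 col=7 char='o'
After 12 (j): row=2 col=7 char='n'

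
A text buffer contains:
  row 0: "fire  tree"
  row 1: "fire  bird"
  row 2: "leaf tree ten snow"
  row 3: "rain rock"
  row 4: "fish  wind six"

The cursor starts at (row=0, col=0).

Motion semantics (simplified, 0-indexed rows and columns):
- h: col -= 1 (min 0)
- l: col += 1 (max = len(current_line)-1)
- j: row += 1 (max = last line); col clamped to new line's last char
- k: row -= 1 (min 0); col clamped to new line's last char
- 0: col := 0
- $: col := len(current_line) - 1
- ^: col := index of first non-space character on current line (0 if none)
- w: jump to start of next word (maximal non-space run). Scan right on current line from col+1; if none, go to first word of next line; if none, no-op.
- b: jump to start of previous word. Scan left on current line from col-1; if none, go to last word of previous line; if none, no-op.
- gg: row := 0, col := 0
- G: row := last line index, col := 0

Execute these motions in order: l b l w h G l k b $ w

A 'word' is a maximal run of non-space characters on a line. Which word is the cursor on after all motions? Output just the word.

Answer: fish

Derivation:
After 1 (l): row=0 col=1 char='i'
After 2 (b): row=0 col=0 char='f'
After 3 (l): row=0 col=1 char='i'
After 4 (w): row=0 col=6 char='t'
After 5 (h): row=0 col=5 char='_'
After 6 (G): row=4 col=0 char='f'
After 7 (l): row=4 col=1 char='i'
After 8 (k): row=3 col=1 char='a'
After 9 (b): row=3 col=0 char='r'
After 10 ($): row=3 col=8 char='k'
After 11 (w): row=4 col=0 char='f'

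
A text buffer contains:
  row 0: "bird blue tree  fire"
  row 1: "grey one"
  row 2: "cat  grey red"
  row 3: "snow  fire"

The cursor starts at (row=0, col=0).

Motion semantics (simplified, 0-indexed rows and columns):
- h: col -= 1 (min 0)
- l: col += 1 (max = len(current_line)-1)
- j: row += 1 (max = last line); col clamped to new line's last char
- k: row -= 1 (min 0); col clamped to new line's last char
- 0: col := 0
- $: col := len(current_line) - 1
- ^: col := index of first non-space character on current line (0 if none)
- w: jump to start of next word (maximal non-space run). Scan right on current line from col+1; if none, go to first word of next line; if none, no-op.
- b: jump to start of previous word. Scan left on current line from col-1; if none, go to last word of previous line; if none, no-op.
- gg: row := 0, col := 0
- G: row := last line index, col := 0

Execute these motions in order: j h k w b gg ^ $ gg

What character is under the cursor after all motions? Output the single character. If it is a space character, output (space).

After 1 (j): row=1 col=0 char='g'
After 2 (h): row=1 col=0 char='g'
After 3 (k): row=0 col=0 char='b'
After 4 (w): row=0 col=5 char='b'
After 5 (b): row=0 col=0 char='b'
After 6 (gg): row=0 col=0 char='b'
After 7 (^): row=0 col=0 char='b'
After 8 ($): row=0 col=19 char='e'
After 9 (gg): row=0 col=0 char='b'

Answer: b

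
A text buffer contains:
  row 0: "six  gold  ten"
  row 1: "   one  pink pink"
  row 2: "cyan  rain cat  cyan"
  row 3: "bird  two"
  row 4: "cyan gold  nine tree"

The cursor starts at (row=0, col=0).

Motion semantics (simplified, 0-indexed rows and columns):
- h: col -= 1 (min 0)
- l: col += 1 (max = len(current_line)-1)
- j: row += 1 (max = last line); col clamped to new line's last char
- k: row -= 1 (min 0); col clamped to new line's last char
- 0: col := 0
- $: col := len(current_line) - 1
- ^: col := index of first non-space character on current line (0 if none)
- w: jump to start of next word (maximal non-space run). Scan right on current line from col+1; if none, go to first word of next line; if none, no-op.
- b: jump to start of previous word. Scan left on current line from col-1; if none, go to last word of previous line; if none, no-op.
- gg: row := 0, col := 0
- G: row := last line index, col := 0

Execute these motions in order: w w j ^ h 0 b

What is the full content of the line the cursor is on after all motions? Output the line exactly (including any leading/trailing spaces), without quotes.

Answer: six  gold  ten

Derivation:
After 1 (w): row=0 col=5 char='g'
After 2 (w): row=0 col=11 char='t'
After 3 (j): row=1 col=11 char='k'
After 4 (^): row=1 col=3 char='o'
After 5 (h): row=1 col=2 char='_'
After 6 (0): row=1 col=0 char='_'
After 7 (b): row=0 col=11 char='t'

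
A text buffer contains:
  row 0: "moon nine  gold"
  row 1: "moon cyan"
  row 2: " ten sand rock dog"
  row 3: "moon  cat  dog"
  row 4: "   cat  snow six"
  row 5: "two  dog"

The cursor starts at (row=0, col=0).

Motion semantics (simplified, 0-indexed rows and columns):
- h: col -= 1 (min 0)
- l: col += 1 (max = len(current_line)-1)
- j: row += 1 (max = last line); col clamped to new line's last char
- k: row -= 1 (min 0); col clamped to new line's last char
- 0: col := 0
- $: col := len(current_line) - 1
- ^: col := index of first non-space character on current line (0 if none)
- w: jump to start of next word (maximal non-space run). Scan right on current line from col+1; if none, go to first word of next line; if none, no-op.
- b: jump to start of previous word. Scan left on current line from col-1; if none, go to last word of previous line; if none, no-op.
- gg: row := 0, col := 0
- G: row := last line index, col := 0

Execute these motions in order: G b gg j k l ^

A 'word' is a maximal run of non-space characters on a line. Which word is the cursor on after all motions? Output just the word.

After 1 (G): row=5 col=0 char='t'
After 2 (b): row=4 col=13 char='s'
After 3 (gg): row=0 col=0 char='m'
After 4 (j): row=1 col=0 char='m'
After 5 (k): row=0 col=0 char='m'
After 6 (l): row=0 col=1 char='o'
After 7 (^): row=0 col=0 char='m'

Answer: moon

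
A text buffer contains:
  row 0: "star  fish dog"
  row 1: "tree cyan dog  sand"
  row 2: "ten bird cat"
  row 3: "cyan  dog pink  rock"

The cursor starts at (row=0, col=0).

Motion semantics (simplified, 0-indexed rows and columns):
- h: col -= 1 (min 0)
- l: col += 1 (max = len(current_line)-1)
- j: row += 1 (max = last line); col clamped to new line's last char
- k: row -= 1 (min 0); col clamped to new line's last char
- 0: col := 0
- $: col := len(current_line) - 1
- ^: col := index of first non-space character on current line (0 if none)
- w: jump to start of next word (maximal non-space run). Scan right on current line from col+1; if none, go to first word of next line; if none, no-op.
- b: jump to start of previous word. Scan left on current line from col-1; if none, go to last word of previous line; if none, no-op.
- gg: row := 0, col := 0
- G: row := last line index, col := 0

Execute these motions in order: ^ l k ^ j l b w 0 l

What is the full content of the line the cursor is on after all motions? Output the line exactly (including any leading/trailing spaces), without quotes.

After 1 (^): row=0 col=0 char='s'
After 2 (l): row=0 col=1 char='t'
After 3 (k): row=0 col=1 char='t'
After 4 (^): row=0 col=0 char='s'
After 5 (j): row=1 col=0 char='t'
After 6 (l): row=1 col=1 char='r'
After 7 (b): row=1 col=0 char='t'
After 8 (w): row=1 col=5 char='c'
After 9 (0): row=1 col=0 char='t'
After 10 (l): row=1 col=1 char='r'

Answer: tree cyan dog  sand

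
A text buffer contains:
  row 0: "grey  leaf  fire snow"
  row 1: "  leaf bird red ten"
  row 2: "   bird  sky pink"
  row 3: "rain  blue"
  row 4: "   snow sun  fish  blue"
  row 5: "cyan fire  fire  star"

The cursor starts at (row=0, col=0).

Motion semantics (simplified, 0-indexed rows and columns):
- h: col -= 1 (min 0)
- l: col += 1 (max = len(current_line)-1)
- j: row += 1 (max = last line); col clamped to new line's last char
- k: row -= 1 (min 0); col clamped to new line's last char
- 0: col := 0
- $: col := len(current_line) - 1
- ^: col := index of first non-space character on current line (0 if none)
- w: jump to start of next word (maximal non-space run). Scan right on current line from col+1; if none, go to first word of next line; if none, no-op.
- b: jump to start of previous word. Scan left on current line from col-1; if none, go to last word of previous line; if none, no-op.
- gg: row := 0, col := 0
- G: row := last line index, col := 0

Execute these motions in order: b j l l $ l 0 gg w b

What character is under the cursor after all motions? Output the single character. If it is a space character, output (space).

Answer: g

Derivation:
After 1 (b): row=0 col=0 char='g'
After 2 (j): row=1 col=0 char='_'
After 3 (l): row=1 col=1 char='_'
After 4 (l): row=1 col=2 char='l'
After 5 ($): row=1 col=18 char='n'
After 6 (l): row=1 col=18 char='n'
After 7 (0): row=1 col=0 char='_'
After 8 (gg): row=0 col=0 char='g'
After 9 (w): row=0 col=6 char='l'
After 10 (b): row=0 col=0 char='g'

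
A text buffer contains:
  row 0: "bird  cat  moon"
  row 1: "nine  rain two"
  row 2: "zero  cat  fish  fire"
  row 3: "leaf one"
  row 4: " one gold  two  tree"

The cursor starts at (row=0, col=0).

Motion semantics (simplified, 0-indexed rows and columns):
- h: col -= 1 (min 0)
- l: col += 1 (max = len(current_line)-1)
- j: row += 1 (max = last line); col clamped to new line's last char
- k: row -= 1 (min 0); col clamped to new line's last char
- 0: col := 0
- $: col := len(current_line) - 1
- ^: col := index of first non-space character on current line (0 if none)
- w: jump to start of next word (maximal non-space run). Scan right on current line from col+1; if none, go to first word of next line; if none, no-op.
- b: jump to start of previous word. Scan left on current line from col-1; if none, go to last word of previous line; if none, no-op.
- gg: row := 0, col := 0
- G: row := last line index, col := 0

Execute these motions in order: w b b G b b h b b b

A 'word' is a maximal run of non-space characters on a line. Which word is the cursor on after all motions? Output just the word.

After 1 (w): row=0 col=6 char='c'
After 2 (b): row=0 col=0 char='b'
After 3 (b): row=0 col=0 char='b'
After 4 (G): row=4 col=0 char='_'
After 5 (b): row=3 col=5 char='o'
After 6 (b): row=3 col=0 char='l'
After 7 (h): row=3 col=0 char='l'
After 8 (b): row=2 col=17 char='f'
After 9 (b): row=2 col=11 char='f'
After 10 (b): row=2 col=6 char='c'

Answer: cat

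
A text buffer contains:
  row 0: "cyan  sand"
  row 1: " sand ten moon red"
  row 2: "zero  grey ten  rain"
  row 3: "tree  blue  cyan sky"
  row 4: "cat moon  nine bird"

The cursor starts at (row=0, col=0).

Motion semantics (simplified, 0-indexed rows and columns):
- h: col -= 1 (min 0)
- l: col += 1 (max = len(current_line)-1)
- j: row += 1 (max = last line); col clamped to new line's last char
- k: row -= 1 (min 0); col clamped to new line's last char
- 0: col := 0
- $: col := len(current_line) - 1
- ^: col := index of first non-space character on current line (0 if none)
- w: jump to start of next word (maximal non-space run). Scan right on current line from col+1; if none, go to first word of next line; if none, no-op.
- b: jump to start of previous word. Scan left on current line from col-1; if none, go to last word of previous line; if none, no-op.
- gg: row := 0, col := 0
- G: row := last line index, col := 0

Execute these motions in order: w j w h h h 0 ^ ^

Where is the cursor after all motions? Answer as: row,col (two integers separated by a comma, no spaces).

After 1 (w): row=0 col=6 char='s'
After 2 (j): row=1 col=6 char='t'
After 3 (w): row=1 col=10 char='m'
After 4 (h): row=1 col=9 char='_'
After 5 (h): row=1 col=8 char='n'
After 6 (h): row=1 col=7 char='e'
After 7 (0): row=1 col=0 char='_'
After 8 (^): row=1 col=1 char='s'
After 9 (^): row=1 col=1 char='s'

Answer: 1,1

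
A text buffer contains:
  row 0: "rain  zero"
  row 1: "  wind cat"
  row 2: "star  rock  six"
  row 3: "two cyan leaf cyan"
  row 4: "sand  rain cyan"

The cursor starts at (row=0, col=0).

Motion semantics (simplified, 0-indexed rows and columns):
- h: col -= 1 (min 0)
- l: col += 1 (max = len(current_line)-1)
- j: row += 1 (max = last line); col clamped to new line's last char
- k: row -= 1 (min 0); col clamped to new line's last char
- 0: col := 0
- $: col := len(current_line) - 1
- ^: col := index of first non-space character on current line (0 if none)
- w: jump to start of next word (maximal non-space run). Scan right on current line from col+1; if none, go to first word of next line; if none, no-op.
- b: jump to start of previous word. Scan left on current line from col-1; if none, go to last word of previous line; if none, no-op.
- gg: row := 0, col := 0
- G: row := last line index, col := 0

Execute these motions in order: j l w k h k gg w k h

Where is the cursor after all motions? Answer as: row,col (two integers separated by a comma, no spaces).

Answer: 0,5

Derivation:
After 1 (j): row=1 col=0 char='_'
After 2 (l): row=1 col=1 char='_'
After 3 (w): row=1 col=2 char='w'
After 4 (k): row=0 col=2 char='i'
After 5 (h): row=0 col=1 char='a'
After 6 (k): row=0 col=1 char='a'
After 7 (gg): row=0 col=0 char='r'
After 8 (w): row=0 col=6 char='z'
After 9 (k): row=0 col=6 char='z'
After 10 (h): row=0 col=5 char='_'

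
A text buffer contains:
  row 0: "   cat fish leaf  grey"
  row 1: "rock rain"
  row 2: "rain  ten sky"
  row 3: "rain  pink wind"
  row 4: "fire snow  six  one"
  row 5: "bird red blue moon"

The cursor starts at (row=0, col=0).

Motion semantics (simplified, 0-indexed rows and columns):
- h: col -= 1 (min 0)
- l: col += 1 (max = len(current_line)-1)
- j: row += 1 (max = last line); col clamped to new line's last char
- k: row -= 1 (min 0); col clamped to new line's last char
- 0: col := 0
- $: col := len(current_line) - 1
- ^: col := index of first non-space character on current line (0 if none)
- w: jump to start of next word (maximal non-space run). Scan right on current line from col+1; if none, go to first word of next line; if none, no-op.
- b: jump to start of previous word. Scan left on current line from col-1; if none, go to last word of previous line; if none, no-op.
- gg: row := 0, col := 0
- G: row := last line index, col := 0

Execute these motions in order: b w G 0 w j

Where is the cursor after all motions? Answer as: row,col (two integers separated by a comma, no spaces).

Answer: 5,5

Derivation:
After 1 (b): row=0 col=0 char='_'
After 2 (w): row=0 col=3 char='c'
After 3 (G): row=5 col=0 char='b'
After 4 (0): row=5 col=0 char='b'
After 5 (w): row=5 col=5 char='r'
After 6 (j): row=5 col=5 char='r'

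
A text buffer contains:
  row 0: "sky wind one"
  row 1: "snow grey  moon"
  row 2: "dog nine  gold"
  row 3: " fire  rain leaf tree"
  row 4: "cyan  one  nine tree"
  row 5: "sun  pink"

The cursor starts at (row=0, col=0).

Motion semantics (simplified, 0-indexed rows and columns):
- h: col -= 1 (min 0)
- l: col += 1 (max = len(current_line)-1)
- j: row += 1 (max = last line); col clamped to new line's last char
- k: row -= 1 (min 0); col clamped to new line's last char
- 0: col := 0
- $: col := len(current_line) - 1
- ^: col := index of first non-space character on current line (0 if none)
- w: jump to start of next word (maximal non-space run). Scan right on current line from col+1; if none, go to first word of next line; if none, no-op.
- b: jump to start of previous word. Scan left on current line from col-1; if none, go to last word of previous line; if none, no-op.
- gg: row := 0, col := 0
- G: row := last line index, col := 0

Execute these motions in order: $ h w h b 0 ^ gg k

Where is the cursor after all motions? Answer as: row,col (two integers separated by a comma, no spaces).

After 1 ($): row=0 col=11 char='e'
After 2 (h): row=0 col=10 char='n'
After 3 (w): row=1 col=0 char='s'
After 4 (h): row=1 col=0 char='s'
After 5 (b): row=0 col=9 char='o'
After 6 (0): row=0 col=0 char='s'
After 7 (^): row=0 col=0 char='s'
After 8 (gg): row=0 col=0 char='s'
After 9 (k): row=0 col=0 char='s'

Answer: 0,0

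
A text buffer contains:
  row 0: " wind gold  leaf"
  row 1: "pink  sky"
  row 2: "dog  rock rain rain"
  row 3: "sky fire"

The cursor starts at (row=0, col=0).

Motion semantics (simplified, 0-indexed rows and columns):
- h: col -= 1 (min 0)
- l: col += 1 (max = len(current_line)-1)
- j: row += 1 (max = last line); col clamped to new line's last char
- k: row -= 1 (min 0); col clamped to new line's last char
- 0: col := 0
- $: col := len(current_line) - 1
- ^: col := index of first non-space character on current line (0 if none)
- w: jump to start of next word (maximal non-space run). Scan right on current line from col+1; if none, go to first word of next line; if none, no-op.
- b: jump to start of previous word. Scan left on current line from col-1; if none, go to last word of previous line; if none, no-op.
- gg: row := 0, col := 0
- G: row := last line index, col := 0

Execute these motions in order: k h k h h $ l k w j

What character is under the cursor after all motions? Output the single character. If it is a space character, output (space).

Answer: d

Derivation:
After 1 (k): row=0 col=0 char='_'
After 2 (h): row=0 col=0 char='_'
After 3 (k): row=0 col=0 char='_'
After 4 (h): row=0 col=0 char='_'
After 5 (h): row=0 col=0 char='_'
After 6 ($): row=0 col=15 char='f'
After 7 (l): row=0 col=15 char='f'
After 8 (k): row=0 col=15 char='f'
After 9 (w): row=1 col=0 char='p'
After 10 (j): row=2 col=0 char='d'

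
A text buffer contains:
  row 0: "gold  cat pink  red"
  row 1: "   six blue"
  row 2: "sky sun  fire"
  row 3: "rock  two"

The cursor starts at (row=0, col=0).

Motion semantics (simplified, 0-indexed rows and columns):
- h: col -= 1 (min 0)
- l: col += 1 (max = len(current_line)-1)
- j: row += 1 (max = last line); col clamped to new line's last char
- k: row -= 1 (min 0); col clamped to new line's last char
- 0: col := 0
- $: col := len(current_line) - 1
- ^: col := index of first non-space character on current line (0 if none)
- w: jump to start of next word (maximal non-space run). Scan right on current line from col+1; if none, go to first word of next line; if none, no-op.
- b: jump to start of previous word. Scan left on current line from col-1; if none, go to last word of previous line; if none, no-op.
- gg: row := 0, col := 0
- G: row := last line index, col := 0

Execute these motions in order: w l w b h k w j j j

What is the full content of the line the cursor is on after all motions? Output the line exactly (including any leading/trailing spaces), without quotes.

Answer: rock  two

Derivation:
After 1 (w): row=0 col=6 char='c'
After 2 (l): row=0 col=7 char='a'
After 3 (w): row=0 col=10 char='p'
After 4 (b): row=0 col=6 char='c'
After 5 (h): row=0 col=5 char='_'
After 6 (k): row=0 col=5 char='_'
After 7 (w): row=0 col=6 char='c'
After 8 (j): row=1 col=6 char='_'
After 9 (j): row=2 col=6 char='n'
After 10 (j): row=3 col=6 char='t'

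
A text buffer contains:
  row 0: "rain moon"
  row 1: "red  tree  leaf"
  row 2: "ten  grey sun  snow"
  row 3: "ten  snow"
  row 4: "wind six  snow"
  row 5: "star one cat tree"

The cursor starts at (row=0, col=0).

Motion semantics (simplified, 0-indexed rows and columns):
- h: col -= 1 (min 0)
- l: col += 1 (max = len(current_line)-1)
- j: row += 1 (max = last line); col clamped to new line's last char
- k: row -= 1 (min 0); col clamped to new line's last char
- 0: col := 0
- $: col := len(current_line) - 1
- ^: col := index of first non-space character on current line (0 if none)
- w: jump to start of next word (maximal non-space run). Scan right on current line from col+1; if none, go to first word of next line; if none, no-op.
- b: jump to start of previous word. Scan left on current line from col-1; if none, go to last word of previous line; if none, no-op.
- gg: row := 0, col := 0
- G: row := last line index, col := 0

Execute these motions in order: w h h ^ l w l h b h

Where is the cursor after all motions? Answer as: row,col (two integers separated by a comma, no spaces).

After 1 (w): row=0 col=5 char='m'
After 2 (h): row=0 col=4 char='_'
After 3 (h): row=0 col=3 char='n'
After 4 (^): row=0 col=0 char='r'
After 5 (l): row=0 col=1 char='a'
After 6 (w): row=0 col=5 char='m'
After 7 (l): row=0 col=6 char='o'
After 8 (h): row=0 col=5 char='m'
After 9 (b): row=0 col=0 char='r'
After 10 (h): row=0 col=0 char='r'

Answer: 0,0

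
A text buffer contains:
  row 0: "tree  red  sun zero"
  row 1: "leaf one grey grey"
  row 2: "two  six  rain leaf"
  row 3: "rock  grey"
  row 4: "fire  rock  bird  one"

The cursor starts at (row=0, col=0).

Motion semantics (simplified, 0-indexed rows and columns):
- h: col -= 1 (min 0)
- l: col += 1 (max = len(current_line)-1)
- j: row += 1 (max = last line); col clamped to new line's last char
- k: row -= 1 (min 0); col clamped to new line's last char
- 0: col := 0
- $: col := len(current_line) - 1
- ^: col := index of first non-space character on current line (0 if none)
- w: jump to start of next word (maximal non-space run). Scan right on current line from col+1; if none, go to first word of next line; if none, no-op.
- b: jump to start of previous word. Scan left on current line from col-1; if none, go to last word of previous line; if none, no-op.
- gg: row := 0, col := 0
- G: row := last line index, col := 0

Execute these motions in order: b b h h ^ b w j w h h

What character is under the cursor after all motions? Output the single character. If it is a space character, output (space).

After 1 (b): row=0 col=0 char='t'
After 2 (b): row=0 col=0 char='t'
After 3 (h): row=0 col=0 char='t'
After 4 (h): row=0 col=0 char='t'
After 5 (^): row=0 col=0 char='t'
After 6 (b): row=0 col=0 char='t'
After 7 (w): row=0 col=6 char='r'
After 8 (j): row=1 col=6 char='n'
After 9 (w): row=1 col=9 char='g'
After 10 (h): row=1 col=8 char='_'
After 11 (h): row=1 col=7 char='e'

Answer: e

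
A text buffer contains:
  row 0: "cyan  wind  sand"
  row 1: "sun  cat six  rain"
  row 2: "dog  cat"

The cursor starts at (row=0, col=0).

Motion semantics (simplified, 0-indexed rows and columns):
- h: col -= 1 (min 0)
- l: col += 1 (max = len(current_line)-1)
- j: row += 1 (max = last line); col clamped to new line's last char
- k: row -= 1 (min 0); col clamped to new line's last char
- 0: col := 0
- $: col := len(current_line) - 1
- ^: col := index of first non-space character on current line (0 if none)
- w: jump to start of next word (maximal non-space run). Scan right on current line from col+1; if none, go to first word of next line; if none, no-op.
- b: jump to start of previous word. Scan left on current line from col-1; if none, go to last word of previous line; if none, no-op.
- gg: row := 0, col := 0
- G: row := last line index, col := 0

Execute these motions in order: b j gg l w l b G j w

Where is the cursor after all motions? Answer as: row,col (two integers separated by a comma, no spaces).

Answer: 2,5

Derivation:
After 1 (b): row=0 col=0 char='c'
After 2 (j): row=1 col=0 char='s'
After 3 (gg): row=0 col=0 char='c'
After 4 (l): row=0 col=1 char='y'
After 5 (w): row=0 col=6 char='w'
After 6 (l): row=0 col=7 char='i'
After 7 (b): row=0 col=6 char='w'
After 8 (G): row=2 col=0 char='d'
After 9 (j): row=2 col=0 char='d'
After 10 (w): row=2 col=5 char='c'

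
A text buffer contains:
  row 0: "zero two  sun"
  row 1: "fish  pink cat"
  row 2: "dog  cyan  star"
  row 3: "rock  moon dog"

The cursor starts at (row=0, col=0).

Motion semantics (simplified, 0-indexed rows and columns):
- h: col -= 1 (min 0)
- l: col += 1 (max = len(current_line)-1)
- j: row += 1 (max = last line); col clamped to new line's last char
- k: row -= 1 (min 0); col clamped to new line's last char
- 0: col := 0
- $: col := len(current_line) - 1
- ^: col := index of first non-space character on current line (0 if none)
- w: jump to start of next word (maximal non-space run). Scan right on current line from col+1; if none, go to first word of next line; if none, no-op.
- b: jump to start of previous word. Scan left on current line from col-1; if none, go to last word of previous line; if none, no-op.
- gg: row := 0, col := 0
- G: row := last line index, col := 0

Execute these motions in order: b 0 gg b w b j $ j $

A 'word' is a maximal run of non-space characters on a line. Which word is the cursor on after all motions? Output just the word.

After 1 (b): row=0 col=0 char='z'
After 2 (0): row=0 col=0 char='z'
After 3 (gg): row=0 col=0 char='z'
After 4 (b): row=0 col=0 char='z'
After 5 (w): row=0 col=5 char='t'
After 6 (b): row=0 col=0 char='z'
After 7 (j): row=1 col=0 char='f'
After 8 ($): row=1 col=13 char='t'
After 9 (j): row=2 col=13 char='a'
After 10 ($): row=2 col=14 char='r'

Answer: star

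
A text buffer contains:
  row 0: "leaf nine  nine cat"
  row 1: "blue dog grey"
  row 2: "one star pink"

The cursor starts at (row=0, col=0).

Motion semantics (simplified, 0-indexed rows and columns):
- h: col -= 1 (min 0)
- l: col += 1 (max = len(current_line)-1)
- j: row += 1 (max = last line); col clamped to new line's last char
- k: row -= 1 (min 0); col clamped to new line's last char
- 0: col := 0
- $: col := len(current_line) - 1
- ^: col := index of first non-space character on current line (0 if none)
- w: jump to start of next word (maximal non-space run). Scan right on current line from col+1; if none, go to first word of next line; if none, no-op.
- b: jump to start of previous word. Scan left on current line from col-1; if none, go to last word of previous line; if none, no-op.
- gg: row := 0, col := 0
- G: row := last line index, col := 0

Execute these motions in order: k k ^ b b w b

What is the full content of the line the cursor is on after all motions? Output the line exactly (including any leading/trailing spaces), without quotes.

After 1 (k): row=0 col=0 char='l'
After 2 (k): row=0 col=0 char='l'
After 3 (^): row=0 col=0 char='l'
After 4 (b): row=0 col=0 char='l'
After 5 (b): row=0 col=0 char='l'
After 6 (w): row=0 col=5 char='n'
After 7 (b): row=0 col=0 char='l'

Answer: leaf nine  nine cat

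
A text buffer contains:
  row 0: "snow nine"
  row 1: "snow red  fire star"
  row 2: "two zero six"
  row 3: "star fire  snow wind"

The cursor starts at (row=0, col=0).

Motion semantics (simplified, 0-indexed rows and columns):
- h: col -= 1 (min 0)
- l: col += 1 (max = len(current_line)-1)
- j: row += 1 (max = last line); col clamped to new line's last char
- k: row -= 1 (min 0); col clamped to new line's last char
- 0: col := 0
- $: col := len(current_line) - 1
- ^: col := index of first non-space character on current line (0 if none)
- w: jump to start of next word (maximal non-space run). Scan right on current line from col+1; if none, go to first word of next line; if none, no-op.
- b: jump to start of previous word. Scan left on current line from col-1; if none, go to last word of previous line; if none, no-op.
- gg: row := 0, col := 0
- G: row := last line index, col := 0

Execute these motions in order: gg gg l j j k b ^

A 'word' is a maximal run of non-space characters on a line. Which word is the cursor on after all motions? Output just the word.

Answer: snow

Derivation:
After 1 (gg): row=0 col=0 char='s'
After 2 (gg): row=0 col=0 char='s'
After 3 (l): row=0 col=1 char='n'
After 4 (j): row=1 col=1 char='n'
After 5 (j): row=2 col=1 char='w'
After 6 (k): row=1 col=1 char='n'
After 7 (b): row=1 col=0 char='s'
After 8 (^): row=1 col=0 char='s'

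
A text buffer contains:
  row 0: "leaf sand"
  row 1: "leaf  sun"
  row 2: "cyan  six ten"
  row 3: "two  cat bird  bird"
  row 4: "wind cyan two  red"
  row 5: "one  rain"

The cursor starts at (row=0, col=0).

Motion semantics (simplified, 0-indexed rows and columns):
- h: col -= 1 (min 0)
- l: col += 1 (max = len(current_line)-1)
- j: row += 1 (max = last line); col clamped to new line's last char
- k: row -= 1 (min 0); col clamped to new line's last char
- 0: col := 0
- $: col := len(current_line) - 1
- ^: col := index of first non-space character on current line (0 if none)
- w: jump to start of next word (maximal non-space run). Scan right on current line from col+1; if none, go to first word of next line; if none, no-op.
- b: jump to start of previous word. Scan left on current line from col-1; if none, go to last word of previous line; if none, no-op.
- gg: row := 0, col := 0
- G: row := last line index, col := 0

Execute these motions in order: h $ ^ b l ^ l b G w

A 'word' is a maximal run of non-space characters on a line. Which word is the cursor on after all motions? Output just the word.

Answer: rain

Derivation:
After 1 (h): row=0 col=0 char='l'
After 2 ($): row=0 col=8 char='d'
After 3 (^): row=0 col=0 char='l'
After 4 (b): row=0 col=0 char='l'
After 5 (l): row=0 col=1 char='e'
After 6 (^): row=0 col=0 char='l'
After 7 (l): row=0 col=1 char='e'
After 8 (b): row=0 col=0 char='l'
After 9 (G): row=5 col=0 char='o'
After 10 (w): row=5 col=5 char='r'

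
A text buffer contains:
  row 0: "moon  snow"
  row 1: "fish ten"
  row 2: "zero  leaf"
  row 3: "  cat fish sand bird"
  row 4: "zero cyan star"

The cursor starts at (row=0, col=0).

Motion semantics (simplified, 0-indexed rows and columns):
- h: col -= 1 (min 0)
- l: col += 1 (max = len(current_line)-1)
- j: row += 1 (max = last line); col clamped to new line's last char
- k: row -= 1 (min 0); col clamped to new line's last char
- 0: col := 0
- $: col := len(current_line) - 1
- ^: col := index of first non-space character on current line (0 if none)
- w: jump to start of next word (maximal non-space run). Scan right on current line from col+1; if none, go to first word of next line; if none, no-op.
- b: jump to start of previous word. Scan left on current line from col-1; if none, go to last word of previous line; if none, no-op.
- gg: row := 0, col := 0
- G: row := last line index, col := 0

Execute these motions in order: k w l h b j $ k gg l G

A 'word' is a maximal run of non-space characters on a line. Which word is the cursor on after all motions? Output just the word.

After 1 (k): row=0 col=0 char='m'
After 2 (w): row=0 col=6 char='s'
After 3 (l): row=0 col=7 char='n'
After 4 (h): row=0 col=6 char='s'
After 5 (b): row=0 col=0 char='m'
After 6 (j): row=1 col=0 char='f'
After 7 ($): row=1 col=7 char='n'
After 8 (k): row=0 col=7 char='n'
After 9 (gg): row=0 col=0 char='m'
After 10 (l): row=0 col=1 char='o'
After 11 (G): row=4 col=0 char='z'

Answer: zero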